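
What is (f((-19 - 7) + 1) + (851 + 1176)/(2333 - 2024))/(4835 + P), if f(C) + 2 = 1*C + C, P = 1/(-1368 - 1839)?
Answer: -15009829/1597101932 ≈ -0.0093982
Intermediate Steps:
P = -1/3207 (P = 1/(-3207) = -1/3207 ≈ -0.00031182)
f(C) = -2 + 2*C (f(C) = -2 + (1*C + C) = -2 + (C + C) = -2 + 2*C)
(f((-19 - 7) + 1) + (851 + 1176)/(2333 - 2024))/(4835 + P) = ((-2 + 2*((-19 - 7) + 1)) + (851 + 1176)/(2333 - 2024))/(4835 - 1/3207) = ((-2 + 2*(-26 + 1)) + 2027/309)/(15505844/3207) = ((-2 + 2*(-25)) + 2027*(1/309))*(3207/15505844) = ((-2 - 50) + 2027/309)*(3207/15505844) = (-52 + 2027/309)*(3207/15505844) = -14041/309*3207/15505844 = -15009829/1597101932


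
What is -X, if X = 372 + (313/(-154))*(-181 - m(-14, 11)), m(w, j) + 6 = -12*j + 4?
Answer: -71999/154 ≈ -467.53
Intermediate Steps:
m(w, j) = -2 - 12*j (m(w, j) = -6 + (-12*j + 4) = -6 + (4 - 12*j) = -2 - 12*j)
X = 71999/154 (X = 372 + (313/(-154))*(-181 - (-2 - 12*11)) = 372 + (313*(-1/154))*(-181 - (-2 - 132)) = 372 - 313*(-181 - 1*(-134))/154 = 372 - 313*(-181 + 134)/154 = 372 - 313/154*(-47) = 372 + 14711/154 = 71999/154 ≈ 467.53)
-X = -1*71999/154 = -71999/154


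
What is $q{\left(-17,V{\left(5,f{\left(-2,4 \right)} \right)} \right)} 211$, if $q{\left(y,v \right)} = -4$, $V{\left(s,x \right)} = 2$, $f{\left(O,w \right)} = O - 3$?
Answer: $-844$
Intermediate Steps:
$f{\left(O,w \right)} = -3 + O$
$q{\left(-17,V{\left(5,f{\left(-2,4 \right)} \right)} \right)} 211 = \left(-4\right) 211 = -844$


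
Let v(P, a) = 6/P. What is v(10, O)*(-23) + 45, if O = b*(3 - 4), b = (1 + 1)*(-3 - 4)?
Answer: 156/5 ≈ 31.200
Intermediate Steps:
b = -14 (b = 2*(-7) = -14)
O = 14 (O = -14*(3 - 4) = -14*(-1) = 14)
v(10, O)*(-23) + 45 = (6/10)*(-23) + 45 = (6*(1/10))*(-23) + 45 = (3/5)*(-23) + 45 = -69/5 + 45 = 156/5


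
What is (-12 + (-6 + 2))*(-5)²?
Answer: -400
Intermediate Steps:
(-12 + (-6 + 2))*(-5)² = (-12 - 4)*25 = -16*25 = -400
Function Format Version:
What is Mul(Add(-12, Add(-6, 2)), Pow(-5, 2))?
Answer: -400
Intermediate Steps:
Mul(Add(-12, Add(-6, 2)), Pow(-5, 2)) = Mul(Add(-12, -4), 25) = Mul(-16, 25) = -400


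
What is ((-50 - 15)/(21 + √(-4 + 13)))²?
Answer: 4225/576 ≈ 7.3351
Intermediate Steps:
((-50 - 15)/(21 + √(-4 + 13)))² = (-65/(21 + √9))² = (-65/(21 + 3))² = (-65/24)² = 4225/576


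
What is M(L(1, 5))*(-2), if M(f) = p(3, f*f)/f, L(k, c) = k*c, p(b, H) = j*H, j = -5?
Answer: 50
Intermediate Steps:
p(b, H) = -5*H
L(k, c) = c*k
M(f) = -5*f (M(f) = (-5*f*f)/f = (-5*f**2)/f = -5*f)
M(L(1, 5))*(-2) = -25*(-2) = 50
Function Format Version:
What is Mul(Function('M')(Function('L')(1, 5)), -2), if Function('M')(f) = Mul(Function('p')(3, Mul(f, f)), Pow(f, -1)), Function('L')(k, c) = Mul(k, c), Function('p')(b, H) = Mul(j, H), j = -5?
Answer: 50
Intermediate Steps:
Function('p')(b, H) = Mul(-5, H)
Function('L')(k, c) = Mul(c, k)
Function('M')(f) = Mul(-5, f) (Function('M')(f) = Mul(Mul(-5, Mul(f, f)), Pow(f, -1)) = Mul(Mul(-5, Pow(f, 2)), Pow(f, -1)) = Mul(-5, f))
Mul(Function('M')(Function('L')(1, 5)), -2) = Mul(Mul(-5, Mul(5, 1)), -2) = Mul(Mul(-5, 5), -2) = Mul(-25, -2) = 50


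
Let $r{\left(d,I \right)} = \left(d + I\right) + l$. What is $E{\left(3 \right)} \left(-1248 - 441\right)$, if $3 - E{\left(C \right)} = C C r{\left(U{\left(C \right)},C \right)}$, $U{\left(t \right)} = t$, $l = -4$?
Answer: $25335$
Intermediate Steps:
$r{\left(d,I \right)} = -4 + I + d$ ($r{\left(d,I \right)} = \left(d + I\right) - 4 = \left(I + d\right) - 4 = -4 + I + d$)
$E{\left(C \right)} = 3 - C^{2} \left(-4 + 2 C\right)$ ($E{\left(C \right)} = 3 - C C \left(-4 + C + C\right) = 3 - C^{2} \left(-4 + 2 C\right)$)
$E{\left(3 \right)} \left(-1248 - 441\right) = \left(3 + 2 \cdot 3^{2} \left(2 - 3\right)\right) \left(-1248 - 441\right) = \left(3 + 2 \cdot 9 \left(2 - 3\right)\right) \left(-1689\right) = \left(3 + 2 \cdot 9 \left(-1\right)\right) \left(-1689\right) = \left(3 - 18\right) \left(-1689\right) = \left(-15\right) \left(-1689\right) = 25335$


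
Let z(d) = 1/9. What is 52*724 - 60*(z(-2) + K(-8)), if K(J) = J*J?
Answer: 101404/3 ≈ 33801.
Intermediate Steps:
K(J) = J²
z(d) = ⅑
52*724 - 60*(z(-2) + K(-8)) = 52*724 - 60*(⅑ + (-8)²) = 37648 - 60*(⅑ + 64) = 37648 - 60*577/9 = 37648 - 1*11540/3 = 37648 - 11540/3 = 101404/3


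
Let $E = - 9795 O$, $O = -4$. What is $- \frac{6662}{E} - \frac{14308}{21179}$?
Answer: $- \frac{350840969}{414896610} \approx -0.84561$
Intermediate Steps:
$E = 39180$ ($E = \left(-9795\right) \left(-4\right) = 39180$)
$- \frac{6662}{E} - \frac{14308}{21179} = - \frac{6662}{39180} - \frac{14308}{21179} = \left(-6662\right) \frac{1}{39180} - \frac{14308}{21179} = - \frac{3331}{19590} - \frac{14308}{21179} = - \frac{350840969}{414896610}$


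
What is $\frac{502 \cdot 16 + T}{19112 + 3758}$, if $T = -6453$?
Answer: $\frac{1579}{22870} \approx 0.069042$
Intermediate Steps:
$\frac{502 \cdot 16 + T}{19112 + 3758} = \frac{502 \cdot 16 - 6453}{19112 + 3758} = \frac{8032 - 6453}{22870} = 1579 \cdot \frac{1}{22870} = \frac{1579}{22870}$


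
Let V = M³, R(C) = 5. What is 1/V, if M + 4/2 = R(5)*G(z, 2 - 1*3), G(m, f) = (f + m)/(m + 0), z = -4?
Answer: 64/4913 ≈ 0.013027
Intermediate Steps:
G(m, f) = (f + m)/m
M = 17/4 (M = -2 + 5*(((2 - 1*3) - 4)/(-4)) = -2 + 5*(-((2 - 3) - 4)/4) = -2 + 5*(-(-1 - 4)/4) = -2 + 5*(-¼*(-5)) = -2 + 5*(5/4) = -2 + 25/4 = 17/4 ≈ 4.2500)
V = 4913/64 (V = (17/4)³ = 4913/64 ≈ 76.766)
1/V = 1/(4913/64) = 64/4913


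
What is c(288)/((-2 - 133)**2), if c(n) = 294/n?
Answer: 49/874800 ≈ 5.6013e-5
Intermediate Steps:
c(288)/((-2 - 133)**2) = (294/288)/((-2 - 133)**2) = (294*(1/288))/((-135)**2) = (49/48)/18225 = (49/48)*(1/18225) = 49/874800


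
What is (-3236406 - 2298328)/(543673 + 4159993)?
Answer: -2767367/2351833 ≈ -1.1767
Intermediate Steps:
(-3236406 - 2298328)/(543673 + 4159993) = -5534734/4703666 = -5534734*1/4703666 = -2767367/2351833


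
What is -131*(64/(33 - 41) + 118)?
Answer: -14410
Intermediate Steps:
-131*(64/(33 - 41) + 118) = -131*(64/(-8) + 118) = -131*(64*(-1/8) + 118) = -131*(-8 + 118) = -131*110 = -14410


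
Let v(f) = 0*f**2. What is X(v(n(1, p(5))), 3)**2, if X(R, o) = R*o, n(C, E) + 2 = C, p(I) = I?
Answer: 0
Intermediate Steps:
n(C, E) = -2 + C
v(f) = 0
X(v(n(1, p(5))), 3)**2 = (0*3)**2 = 0**2 = 0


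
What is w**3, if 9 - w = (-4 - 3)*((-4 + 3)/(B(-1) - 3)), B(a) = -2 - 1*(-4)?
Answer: 4096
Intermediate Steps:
B(a) = 2 (B(a) = -2 + 4 = 2)
w = 16 (w = 9 - (-4 - 3)*(-4 + 3)/(2 - 3) = 9 - (-7)*(-1/(-1)) = 9 - (-7)*(-1*(-1)) = 9 - (-7) = 9 - 1*(-7) = 9 + 7 = 16)
w**3 = 16**3 = 4096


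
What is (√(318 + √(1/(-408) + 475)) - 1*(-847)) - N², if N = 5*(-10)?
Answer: -1653 + √(3308472 + 51*√19767498)/102 ≈ -1634.6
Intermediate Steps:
N = -50
(√(318 + √(1/(-408) + 475)) - 1*(-847)) - N² = (√(318 + √(1/(-408) + 475)) - 1*(-847)) - 1*(-50)² = (√(318 + √(-1/408 + 475)) + 847) - 1*2500 = (√(318 + √(193799/408)) + 847) - 2500 = (√(318 + √19767498/204) + 847) - 2500 = (847 + √(318 + √19767498/204)) - 2500 = -1653 + √(318 + √19767498/204)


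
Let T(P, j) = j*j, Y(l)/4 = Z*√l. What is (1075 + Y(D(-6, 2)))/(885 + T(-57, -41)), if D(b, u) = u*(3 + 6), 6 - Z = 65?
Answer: 1075/2566 - 354*√2/1283 ≈ 0.028736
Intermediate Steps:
Z = -59 (Z = 6 - 1*65 = 6 - 65 = -59)
D(b, u) = 9*u (D(b, u) = u*9 = 9*u)
Y(l) = -236*√l (Y(l) = 4*(-59*√l) = -236*√l)
T(P, j) = j²
(1075 + Y(D(-6, 2)))/(885 + T(-57, -41)) = (1075 - 236*3*√2)/(885 + (-41)²) = (1075 - 708*√2)/(885 + 1681) = (1075 - 708*√2)/2566 = (1075 - 708*√2)*(1/2566) = 1075/2566 - 354*√2/1283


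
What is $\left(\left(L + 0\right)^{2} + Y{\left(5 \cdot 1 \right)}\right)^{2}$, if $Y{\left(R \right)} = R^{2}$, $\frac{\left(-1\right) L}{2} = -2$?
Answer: $1681$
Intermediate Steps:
$L = 4$ ($L = \left(-2\right) \left(-2\right) = 4$)
$\left(\left(L + 0\right)^{2} + Y{\left(5 \cdot 1 \right)}\right)^{2} = \left(\left(4 + 0\right)^{2} + \left(5 \cdot 1\right)^{2}\right)^{2} = \left(4^{2} + 5^{2}\right)^{2} = \left(16 + 25\right)^{2} = 41^{2} = 1681$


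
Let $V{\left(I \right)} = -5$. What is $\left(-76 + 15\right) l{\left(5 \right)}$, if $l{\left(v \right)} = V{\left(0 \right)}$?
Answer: $305$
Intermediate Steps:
$l{\left(v \right)} = -5$
$\left(-76 + 15\right) l{\left(5 \right)} = \left(-76 + 15\right) \left(-5\right) = \left(-61\right) \left(-5\right) = 305$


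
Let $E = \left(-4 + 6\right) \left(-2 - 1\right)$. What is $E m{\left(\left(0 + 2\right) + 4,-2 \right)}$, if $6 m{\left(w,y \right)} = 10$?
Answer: $-10$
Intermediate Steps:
$m{\left(w,y \right)} = \frac{5}{3}$ ($m{\left(w,y \right)} = \frac{1}{6} \cdot 10 = \frac{5}{3}$)
$E = -6$ ($E = 2 \left(-3\right) = -6$)
$E m{\left(\left(0 + 2\right) + 4,-2 \right)} = \left(-6\right) \frac{5}{3} = -10$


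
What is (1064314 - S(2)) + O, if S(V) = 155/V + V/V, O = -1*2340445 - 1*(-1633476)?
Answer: 714533/2 ≈ 3.5727e+5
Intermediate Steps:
O = -706969 (O = -2340445 + 1633476 = -706969)
S(V) = 1 + 155/V (S(V) = 155/V + 1 = 1 + 155/V)
(1064314 - S(2)) + O = (1064314 - (155 + 2)/2) - 706969 = (1064314 - 157/2) - 706969 = 2128471/2 - 706969 = 714533/2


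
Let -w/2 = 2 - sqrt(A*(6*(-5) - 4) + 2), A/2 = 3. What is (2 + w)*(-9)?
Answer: 18 - 18*I*sqrt(202) ≈ 18.0 - 255.83*I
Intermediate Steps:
A = 6 (A = 2*3 = 6)
w = -4 + 2*I*sqrt(202) (w = -2*(2 - sqrt(6*(6*(-5) - 4) + 2)) = -2*(2 - sqrt(6*(-30 - 4) + 2)) = -2*(2 - sqrt(6*(-34) + 2)) = -2*(2 - sqrt(-204 + 2)) = -2*(2 - sqrt(-202)) = -2*(2 - I*sqrt(202)) = -4 + 2*I*sqrt(202) ≈ -4.0 + 28.425*I)
(2 + w)*(-9) = (2 + (-4 + 2*I*sqrt(202)))*(-9) = (-2 + 2*I*sqrt(202))*(-9) = 18 - 18*I*sqrt(202)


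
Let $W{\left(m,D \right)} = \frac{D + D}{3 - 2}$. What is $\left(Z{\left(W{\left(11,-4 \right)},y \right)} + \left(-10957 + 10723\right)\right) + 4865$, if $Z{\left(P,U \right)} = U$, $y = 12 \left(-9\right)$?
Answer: $4523$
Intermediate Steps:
$y = -108$
$W{\left(m,D \right)} = 2 D$ ($W{\left(m,D \right)} = \frac{2 D}{1} = 2 D 1 = 2 D$)
$\left(Z{\left(W{\left(11,-4 \right)},y \right)} + \left(-10957 + 10723\right)\right) + 4865 = \left(-108 + \left(-10957 + 10723\right)\right) + 4865 = \left(-108 - 234\right) + 4865 = -342 + 4865 = 4523$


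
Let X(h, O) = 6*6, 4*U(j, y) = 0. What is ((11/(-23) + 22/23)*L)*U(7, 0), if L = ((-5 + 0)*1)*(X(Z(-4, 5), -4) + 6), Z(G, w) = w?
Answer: 0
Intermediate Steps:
U(j, y) = 0 (U(j, y) = (¼)*0 = 0)
X(h, O) = 36
L = -210 (L = ((-5 + 0)*1)*(36 + 6) = -5*1*42 = -5*42 = -210)
((11/(-23) + 22/23)*L)*U(7, 0) = ((11/(-23) + 22/23)*(-210))*0 = ((11*(-1/23) + 22*(1/23))*(-210))*0 = ((-11/23 + 22/23)*(-210))*0 = ((11/23)*(-210))*0 = -2310/23*0 = 0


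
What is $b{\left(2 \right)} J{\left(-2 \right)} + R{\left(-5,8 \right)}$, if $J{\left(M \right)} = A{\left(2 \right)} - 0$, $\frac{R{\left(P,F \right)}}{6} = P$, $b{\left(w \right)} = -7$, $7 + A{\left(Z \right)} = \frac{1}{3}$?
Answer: $\frac{50}{3} \approx 16.667$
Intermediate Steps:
$A{\left(Z \right)} = - \frac{20}{3}$ ($A{\left(Z \right)} = -7 + \frac{1}{3} = - \frac{20}{3}$)
$R{\left(P,F \right)} = 6 P$
$J{\left(M \right)} = - \frac{20}{3}$ ($J{\left(M \right)} = - \frac{20}{3} - 0 = - \frac{20}{3} + 0 = - \frac{20}{3}$)
$b{\left(2 \right)} J{\left(-2 \right)} + R{\left(-5,8 \right)} = \left(-7\right) \left(- \frac{20}{3}\right) + 6 \left(-5\right) = \frac{140}{3} - 30 = \frac{50}{3}$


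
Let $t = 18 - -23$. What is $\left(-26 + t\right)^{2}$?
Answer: $225$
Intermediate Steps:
$t = 41$ ($t = 18 + 23 = 41$)
$\left(-26 + t\right)^{2} = \left(-26 + 41\right)^{2} = 15^{2} = 225$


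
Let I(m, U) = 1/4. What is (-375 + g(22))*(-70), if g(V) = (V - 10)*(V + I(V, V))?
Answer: 7560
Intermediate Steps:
I(m, U) = 1/4
g(V) = (-10 + V)*(1/4 + V) (g(V) = (V - 10)*(V + 1/4) = (-10 + V)*(1/4 + V))
(-375 + g(22))*(-70) = (-375 + (-5/2 + 22**2 - 39/4*22))*(-70) = (-375 + (-5/2 + 484 - 429/2))*(-70) = (-375 + 267)*(-70) = -108*(-70) = 7560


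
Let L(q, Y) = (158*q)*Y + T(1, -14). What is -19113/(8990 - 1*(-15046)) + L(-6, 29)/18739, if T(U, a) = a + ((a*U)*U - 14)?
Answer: -339988577/150136868 ≈ -2.2645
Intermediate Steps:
T(U, a) = -14 + a + a*U² (T(U, a) = a + ((U*a)*U - 14) = a + (a*U² - 14) = a + (-14 + a*U²) = -14 + a + a*U²)
L(q, Y) = -42 + 158*Y*q (L(q, Y) = (158*q)*Y + (-14 - 14 - 14*1²) = 158*Y*q + (-14 - 14 - 14*1) = 158*Y*q + (-14 - 14 - 14) = 158*Y*q - 42 = -42 + 158*Y*q)
-19113/(8990 - 1*(-15046)) + L(-6, 29)/18739 = -19113/(8990 - 1*(-15046)) + (-42 + 158*29*(-6))/18739 = -19113/(8990 + 15046) + (-42 - 27492)*(1/18739) = -19113/24036 - 27534*1/18739 = -19113*1/24036 - 27534/18739 = -6371/8012 - 27534/18739 = -339988577/150136868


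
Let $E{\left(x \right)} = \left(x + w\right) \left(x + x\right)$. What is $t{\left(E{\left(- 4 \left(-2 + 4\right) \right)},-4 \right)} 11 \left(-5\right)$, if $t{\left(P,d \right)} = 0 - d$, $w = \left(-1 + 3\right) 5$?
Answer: $-220$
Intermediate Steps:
$w = 10$ ($w = 2 \cdot 5 = 10$)
$E{\left(x \right)} = 2 x \left(10 + x\right)$ ($E{\left(x \right)} = \left(x + 10\right) \left(x + x\right) = \left(10 + x\right) 2 x = 2 x \left(10 + x\right)$)
$t{\left(P,d \right)} = - d$
$t{\left(E{\left(- 4 \left(-2 + 4\right) \right)},-4 \right)} 11 \left(-5\right) = \left(-1\right) \left(-4\right) 11 \left(-5\right) = 4 \cdot 11 \left(-5\right) = 44 \left(-5\right) = -220$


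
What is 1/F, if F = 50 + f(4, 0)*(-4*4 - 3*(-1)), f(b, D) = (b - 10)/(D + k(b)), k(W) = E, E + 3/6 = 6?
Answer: 11/706 ≈ 0.015581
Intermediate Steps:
E = 11/2 (E = -1/2 + 6 = 11/2 ≈ 5.5000)
k(W) = 11/2
f(b, D) = (-10 + b)/(11/2 + D) (f(b, D) = (b - 10)/(D + 11/2) = (-10 + b)/(11/2 + D))
F = 706/11 (F = 50 + (2*(-10 + 4)/(11 + 2*0))*(-4*4 - 3*(-1)) = 50 + (2*(-6)/(11 + 0))*(-16 + 3) = 50 + (2*(-6)/11)*(-13) = 50 + (2*(1/11)*(-6))*(-13) = 50 - 12/11*(-13) = 50 + 156/11 = 706/11 ≈ 64.182)
1/F = 1/(706/11) = 11/706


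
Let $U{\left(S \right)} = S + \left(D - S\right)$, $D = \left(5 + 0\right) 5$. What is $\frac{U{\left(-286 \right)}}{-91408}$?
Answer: $- \frac{25}{91408} \approx -0.0002735$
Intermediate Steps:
$D = 25$ ($D = 5 \cdot 5 = 25$)
$U{\left(S \right)} = 25$ ($U{\left(S \right)} = S - \left(-25 + S\right) = 25$)
$\frac{U{\left(-286 \right)}}{-91408} = \frac{25}{-91408} = 25 \left(- \frac{1}{91408}\right) = - \frac{25}{91408}$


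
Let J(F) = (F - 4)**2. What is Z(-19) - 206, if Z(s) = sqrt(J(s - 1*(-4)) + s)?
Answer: -206 + 3*sqrt(38) ≈ -187.51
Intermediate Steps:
J(F) = (-4 + F)**2
Z(s) = sqrt(s + s**2) (Z(s) = sqrt((-4 + (s - 1*(-4)))**2 + s) = sqrt((-4 + (s + 4))**2 + s) = sqrt((-4 + (4 + s))**2 + s) = sqrt(s**2 + s) = sqrt(s + s**2))
Z(-19) - 206 = sqrt(-19*(1 - 19)) - 206 = sqrt(-19*(-18)) - 206 = sqrt(342) - 206 = 3*sqrt(38) - 206 = -206 + 3*sqrt(38)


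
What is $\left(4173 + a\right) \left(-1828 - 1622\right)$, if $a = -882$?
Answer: $-11353950$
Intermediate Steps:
$\left(4173 + a\right) \left(-1828 - 1622\right) = \left(4173 - 882\right) \left(-1828 - 1622\right) = 3291 \left(-3450\right) = -11353950$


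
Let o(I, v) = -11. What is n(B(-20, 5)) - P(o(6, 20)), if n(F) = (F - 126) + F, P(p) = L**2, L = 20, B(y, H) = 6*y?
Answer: -766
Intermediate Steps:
P(p) = 400 (P(p) = 20**2 = 400)
n(F) = -126 + 2*F (n(F) = (-126 + F) + F = -126 + 2*F)
n(B(-20, 5)) - P(o(6, 20)) = (-126 + 2*(6*(-20))) - 1*400 = (-126 + 2*(-120)) - 400 = (-126 - 240) - 400 = -366 - 400 = -766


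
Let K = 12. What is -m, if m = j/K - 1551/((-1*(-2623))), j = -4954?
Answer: 6506477/15738 ≈ 413.42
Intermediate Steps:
m = -6506477/15738 (m = -4954/12 - 1551/((-1*(-2623))) = -4954*1/12 - 1551/2623 = -2477/6 - 1551*1/2623 = -2477/6 - 1551/2623 = -6506477/15738 ≈ -413.42)
-m = -1*(-6506477/15738) = 6506477/15738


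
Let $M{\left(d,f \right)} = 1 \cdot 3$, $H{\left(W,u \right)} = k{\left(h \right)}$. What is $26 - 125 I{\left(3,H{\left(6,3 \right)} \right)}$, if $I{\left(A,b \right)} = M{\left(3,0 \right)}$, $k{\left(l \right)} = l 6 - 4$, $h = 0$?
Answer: $-349$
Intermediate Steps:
$k{\left(l \right)} = -4 + 6 l$ ($k{\left(l \right)} = 6 l - 4 = -4 + 6 l$)
$H{\left(W,u \right)} = -4$ ($H{\left(W,u \right)} = -4 + 6 \cdot 0 = -4 + 0 = -4$)
$M{\left(d,f \right)} = 3$
$I{\left(A,b \right)} = 3$
$26 - 125 I{\left(3,H{\left(6,3 \right)} \right)} = 26 - 375 = -349$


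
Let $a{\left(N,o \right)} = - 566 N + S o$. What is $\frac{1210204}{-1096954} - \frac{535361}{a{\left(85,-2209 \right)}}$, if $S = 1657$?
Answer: $- \frac{1950340978949}{2033984721771} \approx -0.95888$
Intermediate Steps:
$a{\left(N,o \right)} = - 566 N + 1657 o$
$\frac{1210204}{-1096954} - \frac{535361}{a{\left(85,-2209 \right)}} = \frac{1210204}{-1096954} - \frac{535361}{\left(-566\right) 85 + 1657 \left(-2209\right)} = 1210204 \left(- \frac{1}{1096954}\right) - \frac{535361}{-48110 - 3660313} = - \frac{605102}{548477} - \frac{535361}{-3708423} = - \frac{605102}{548477} - - \frac{535361}{3708423} = - \frac{605102}{548477} + \frac{535361}{3708423} = - \frac{1950340978949}{2033984721771}$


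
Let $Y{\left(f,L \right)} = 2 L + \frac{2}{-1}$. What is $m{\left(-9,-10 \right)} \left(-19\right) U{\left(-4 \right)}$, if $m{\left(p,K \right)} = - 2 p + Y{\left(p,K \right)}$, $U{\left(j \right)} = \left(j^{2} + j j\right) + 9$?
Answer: $3116$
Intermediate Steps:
$Y{\left(f,L \right)} = -2 + 2 L$ ($Y{\left(f,L \right)} = 2 L + 2 \left(-1\right) = 2 L - 2 = -2 + 2 L$)
$U{\left(j \right)} = 9 + 2 j^{2}$ ($U{\left(j \right)} = \left(j^{2} + j^{2}\right) + 9 = 2 j^{2} + 9 = 9 + 2 j^{2}$)
$m{\left(p,K \right)} = -2 - 2 p + 2 K$ ($m{\left(p,K \right)} = - 2 p + \left(-2 + 2 K\right) = -2 - 2 p + 2 K$)
$m{\left(-9,-10 \right)} \left(-19\right) U{\left(-4 \right)} = \left(-2 - -18 + 2 \left(-10\right)\right) \left(-19\right) \left(9 + 2 \left(-4\right)^{2}\right) = \left(-2 + 18 - 20\right) \left(-19\right) \left(9 + 2 \cdot 16\right) = \left(-4\right) \left(-19\right) \left(9 + 32\right) = 76 \cdot 41 = 3116$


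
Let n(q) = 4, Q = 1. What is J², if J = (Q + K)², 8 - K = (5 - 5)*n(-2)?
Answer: 6561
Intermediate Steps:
K = 8 (K = 8 - (5 - 5)*4 = 8 - 0*4 = 8 - 1*0 = 8 + 0 = 8)
J = 81 (J = (1 + 8)² = 9² = 81)
J² = 81² = 6561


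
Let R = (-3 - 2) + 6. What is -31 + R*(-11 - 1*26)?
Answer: -68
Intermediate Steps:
R = 1 (R = -5 + 6 = 1)
-31 + R*(-11 - 1*26) = -31 + 1*(-11 - 1*26) = -31 + 1*(-11 - 26) = -31 + 1*(-37) = -31 - 37 = -68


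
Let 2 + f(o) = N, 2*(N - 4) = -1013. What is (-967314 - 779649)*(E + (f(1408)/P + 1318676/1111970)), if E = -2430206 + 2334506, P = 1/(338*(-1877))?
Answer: -310784287472073061929/555985 ≈ -5.5898e+14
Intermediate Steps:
N = -1005/2 (N = 4 + (½)*(-1013) = 4 - 1013/2 = -1005/2 ≈ -502.50)
f(o) = -1009/2 (f(o) = -2 - 1005/2 = -1009/2)
P = -1/634426 (P = 1/(-634426) = -1/634426 ≈ -1.5762e-6)
E = -95700
(-967314 - 779649)*(E + (f(1408)/P + 1318676/1111970)) = (-967314 - 779649)*(-95700 + (-1009/(2*(-1/634426)) + 1318676/1111970)) = -1746963*(-95700 + (-1009/2*(-634426) + 1318676*(1/1111970))) = -1746963*(-95700 + (320067917 + 659338/555985)) = -1746963*(-95700 + 177952961492583/555985) = -1746963*177899753728083/555985 = -310784287472073061929/555985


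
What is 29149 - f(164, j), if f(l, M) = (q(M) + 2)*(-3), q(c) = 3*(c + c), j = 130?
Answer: 31495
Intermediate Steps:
q(c) = 6*c (q(c) = 3*(2*c) = 6*c)
f(l, M) = -6 - 18*M (f(l, M) = (6*M + 2)*(-3) = (2 + 6*M)*(-3) = -6 - 18*M)
29149 - f(164, j) = 29149 - (-6 - 18*130) = 29149 - (-6 - 2340) = 29149 - 1*(-2346) = 29149 + 2346 = 31495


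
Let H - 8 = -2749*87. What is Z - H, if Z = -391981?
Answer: -152826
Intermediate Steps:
H = -239155 (H = 8 - 2749*87 = 8 - 239163 = -239155)
Z - H = -391981 - 1*(-239155) = -391981 + 239155 = -152826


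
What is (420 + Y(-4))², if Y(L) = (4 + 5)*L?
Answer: 147456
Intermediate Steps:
Y(L) = 9*L
(420 + Y(-4))² = (420 + 9*(-4))² = (420 - 36)² = 384² = 147456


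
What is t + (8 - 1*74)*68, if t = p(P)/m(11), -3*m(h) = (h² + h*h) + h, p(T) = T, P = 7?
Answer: -1135485/253 ≈ -4488.1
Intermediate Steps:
m(h) = -2*h²/3 - h/3 (m(h) = -((h² + h*h) + h)/3 = -((h² + h²) + h)/3 = -(2*h² + h)/3 = -(h + 2*h²)/3 = -2*h²/3 - h/3)
t = -21/253 (t = 7/((-⅓*11*(1 + 2*11))) = 7/((-⅓*11*(1 + 22))) = 7/((-⅓*11*23)) = 7/(-253/3) = 7*(-3/253) = -21/253 ≈ -0.083004)
t + (8 - 1*74)*68 = -21/253 + (8 - 1*74)*68 = -21/253 + (8 - 74)*68 = -21/253 - 66*68 = -21/253 - 4488 = -1135485/253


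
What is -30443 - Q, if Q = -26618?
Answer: -3825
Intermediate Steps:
-30443 - Q = -30443 - 1*(-26618) = -30443 + 26618 = -3825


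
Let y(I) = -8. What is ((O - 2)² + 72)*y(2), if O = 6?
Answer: -704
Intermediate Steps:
((O - 2)² + 72)*y(2) = ((6 - 2)² + 72)*(-8) = (4² + 72)*(-8) = (16 + 72)*(-8) = 88*(-8) = -704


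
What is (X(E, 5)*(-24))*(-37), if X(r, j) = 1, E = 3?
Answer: 888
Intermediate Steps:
(X(E, 5)*(-24))*(-37) = (1*(-24))*(-37) = -24*(-37) = 888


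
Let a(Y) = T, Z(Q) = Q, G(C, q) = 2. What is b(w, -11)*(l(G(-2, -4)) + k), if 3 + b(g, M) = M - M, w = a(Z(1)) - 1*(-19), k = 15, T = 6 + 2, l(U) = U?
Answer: -51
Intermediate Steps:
T = 8
a(Y) = 8
w = 27 (w = 8 - 1*(-19) = 8 + 19 = 27)
b(g, M) = -3 (b(g, M) = -3 + (M - M) = -3 + 0 = -3)
b(w, -11)*(l(G(-2, -4)) + k) = -3*(2 + 15) = -3*17 = -51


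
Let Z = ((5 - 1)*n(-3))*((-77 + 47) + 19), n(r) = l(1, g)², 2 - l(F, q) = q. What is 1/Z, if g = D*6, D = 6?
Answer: -1/50864 ≈ -1.9660e-5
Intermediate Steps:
g = 36 (g = 6*6 = 36)
l(F, q) = 2 - q
n(r) = 1156 (n(r) = (2 - 1*36)² = (2 - 36)² = (-34)² = 1156)
Z = -50864 (Z = ((5 - 1)*1156)*((-77 + 47) + 19) = (4*1156)*(-30 + 19) = 4624*(-11) = -50864)
1/Z = 1/(-50864) = -1/50864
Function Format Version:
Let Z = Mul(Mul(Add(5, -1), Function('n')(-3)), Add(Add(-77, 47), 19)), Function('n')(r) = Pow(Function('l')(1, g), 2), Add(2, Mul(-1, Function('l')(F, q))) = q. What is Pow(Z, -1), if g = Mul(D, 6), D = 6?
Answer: Rational(-1, 50864) ≈ -1.9660e-5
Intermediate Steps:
g = 36 (g = Mul(6, 6) = 36)
Function('l')(F, q) = Add(2, Mul(-1, q))
Function('n')(r) = 1156 (Function('n')(r) = Pow(Add(2, Mul(-1, 36)), 2) = Pow(Add(2, -36), 2) = Pow(-34, 2) = 1156)
Z = -50864 (Z = Mul(Mul(Add(5, -1), 1156), Add(Add(-77, 47), 19)) = Mul(Mul(4, 1156), Add(-30, 19)) = Mul(4624, -11) = -50864)
Pow(Z, -1) = Pow(-50864, -1) = Rational(-1, 50864)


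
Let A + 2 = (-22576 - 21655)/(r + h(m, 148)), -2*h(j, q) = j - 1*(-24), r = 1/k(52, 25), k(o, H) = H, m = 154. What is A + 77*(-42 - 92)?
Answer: -21845905/2224 ≈ -9822.8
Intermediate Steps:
r = 1/25 ≈ 0.040000
h(j, q) = -12 - j/2 (h(j, q) = -(j - 1*(-24))/2 = -(j + 24)/2 = -(24 + j)/2 = -12 - j/2)
A = 1101327/2224 (A = -2 + (-22576 - 21655)/(1/25 + (-12 - 1/2*154)) = -2 - 44231/(1/25 + (-12 - 77)) = -2 - 44231/(1/25 - 89) = -2 - 44231/(-2224/25) = -2 - 44231*(-25/2224) = -2 + 1105775/2224 = 1101327/2224 ≈ 495.20)
A + 77*(-42 - 92) = 1101327/2224 + 77*(-42 - 92) = 1101327/2224 + 77*(-134) = 1101327/2224 - 10318 = -21845905/2224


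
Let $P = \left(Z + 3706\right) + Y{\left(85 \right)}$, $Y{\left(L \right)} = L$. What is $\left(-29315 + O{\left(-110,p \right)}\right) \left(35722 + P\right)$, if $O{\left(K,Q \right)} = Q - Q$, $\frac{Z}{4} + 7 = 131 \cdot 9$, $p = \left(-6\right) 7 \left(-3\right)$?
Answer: $-1295752315$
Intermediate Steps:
$p = 126$ ($p = \left(-42\right) \left(-3\right) = 126$)
$Z = 4688$ ($Z = -28 + 4 \cdot 131 \cdot 9 = -28 + 4 \cdot 1179 = -28 + 4716 = 4688$)
$O{\left(K,Q \right)} = 0$
$P = 8479$ ($P = \left(4688 + 3706\right) + 85 = 8394 + 85 = 8479$)
$\left(-29315 + O{\left(-110,p \right)}\right) \left(35722 + P\right) = \left(-29315 + 0\right) \left(35722 + 8479\right) = \left(-29315\right) 44201 = -1295752315$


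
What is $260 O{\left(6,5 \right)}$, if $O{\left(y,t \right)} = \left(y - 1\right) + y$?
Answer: $2860$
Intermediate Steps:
$O{\left(y,t \right)} = -1 + 2 y$ ($O{\left(y,t \right)} = \left(-1 + y\right) + y = -1 + 2 y$)
$260 O{\left(6,5 \right)} = 260 \left(-1 + 2 \cdot 6\right) = 260 \left(-1 + 12\right) = 260 \cdot 11 = 2860$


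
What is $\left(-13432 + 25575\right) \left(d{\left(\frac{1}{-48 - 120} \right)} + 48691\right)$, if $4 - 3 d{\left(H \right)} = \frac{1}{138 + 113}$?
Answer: $\frac{445227053618}{753} \approx 5.9127 \cdot 10^{8}$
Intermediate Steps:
$d{\left(H \right)} = \frac{1003}{753}$ ($d{\left(H \right)} = \frac{4}{3} - \frac{1}{3 \left(138 + 113\right)} = \frac{4}{3} - \frac{1}{3 \cdot 251} = \frac{4}{3} - \frac{1}{753} = \frac{1003}{753}$)
$\left(-13432 + 25575\right) \left(d{\left(\frac{1}{-48 - 120} \right)} + 48691\right) = \left(-13432 + 25575\right) \left(\frac{1003}{753} + 48691\right) = 12143 \cdot \frac{36665326}{753} = \frac{445227053618}{753}$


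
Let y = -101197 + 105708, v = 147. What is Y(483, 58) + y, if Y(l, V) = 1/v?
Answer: 663118/147 ≈ 4511.0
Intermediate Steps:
Y(l, V) = 1/147
y = 4511
Y(483, 58) + y = 1/147 + 4511 = 663118/147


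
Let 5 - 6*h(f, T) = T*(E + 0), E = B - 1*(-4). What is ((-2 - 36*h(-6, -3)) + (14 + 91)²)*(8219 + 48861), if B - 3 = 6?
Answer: 614123720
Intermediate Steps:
B = 9 (B = 3 + 6 = 9)
E = 13 (E = 9 - 1*(-4) = 9 + 4 = 13)
h(f, T) = ⅚ - 13*T/6 (h(f, T) = ⅚ - T*(13 + 0)/6 = ⅚ - T*13/6 = ⅚ - 13*T/6)
((-2 - 36*h(-6, -3)) + (14 + 91)²)*(8219 + 48861) = ((-2 - 36*(⅚ - 13/6*(-3))) + (14 + 91)²)*(8219 + 48861) = ((-2 - 36*(⅚ + 13/2)) + 105²)*57080 = ((-2 - 36*22/3) + 11025)*57080 = ((-2 - 264) + 11025)*57080 = (-266 + 11025)*57080 = 10759*57080 = 614123720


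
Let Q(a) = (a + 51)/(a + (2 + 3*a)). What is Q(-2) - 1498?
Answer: -9037/6 ≈ -1506.2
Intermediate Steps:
Q(a) = (51 + a)/(2 + 4*a)
Q(-2) - 1498 = (51 - 2)/(2*(1 + 2*(-2))) - 1498 = (1/2)*49/(1 - 4) - 1498 = (1/2)*49/(-3) - 1498 = (1/2)*(-1/3)*49 - 1498 = -49/6 - 1498 = -9037/6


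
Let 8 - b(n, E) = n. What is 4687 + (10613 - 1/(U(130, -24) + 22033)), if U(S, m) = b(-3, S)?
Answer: 337273199/22044 ≈ 15300.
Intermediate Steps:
b(n, E) = 8 - n
U(S, m) = 11 (U(S, m) = 8 - 1*(-3) = 8 + 3 = 11)
4687 + (10613 - 1/(U(130, -24) + 22033)) = 4687 + (10613 - 1/(11 + 22033)) = 4687 + (10613 - 1/22044) = 4687 + 233952971/22044 = 337273199/22044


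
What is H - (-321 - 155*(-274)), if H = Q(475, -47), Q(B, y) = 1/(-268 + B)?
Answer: -8724842/207 ≈ -42149.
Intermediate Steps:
H = 1/207 (H = 1/(-268 + 475) = 1/207 ≈ 0.0048309)
H - (-321 - 155*(-274)) = 1/207 - (-321 - 155*(-274)) = 1/207 - (-321 + 42470) = 1/207 - 1*42149 = 1/207 - 42149 = -8724842/207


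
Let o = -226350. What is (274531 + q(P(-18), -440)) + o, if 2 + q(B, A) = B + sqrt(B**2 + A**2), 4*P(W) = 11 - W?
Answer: 192745/4 + sqrt(3098441)/4 ≈ 48626.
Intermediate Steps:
P(W) = 11/4 - W/4 (P(W) = (11 - W)/4 = 11/4 - W/4)
q(B, A) = -2 + B + sqrt(A**2 + B**2) (q(B, A) = -2 + (B + sqrt(B**2 + A**2)) = -2 + (B + sqrt(A**2 + B**2)) = -2 + B + sqrt(A**2 + B**2))
(274531 + q(P(-18), -440)) + o = (274531 + (-2 + (11/4 - 1/4*(-18)) + sqrt((-440)**2 + (11/4 - 1/4*(-18))**2))) - 226350 = (274531 + (-2 + (11/4 + 9/2) + sqrt(193600 + (11/4 + 9/2)**2))) - 226350 = (274531 + (-2 + 29/4 + sqrt(193600 + (29/4)**2))) - 226350 = (274531 + (-2 + 29/4 + sqrt(193600 + 841/16))) - 226350 = (274531 + (-2 + 29/4 + sqrt(3098441/16))) - 226350 = (274531 + (-2 + 29/4 + sqrt(3098441)/4)) - 226350 = (274531 + (21/4 + sqrt(3098441)/4)) - 226350 = (1098145/4 + sqrt(3098441)/4) - 226350 = 192745/4 + sqrt(3098441)/4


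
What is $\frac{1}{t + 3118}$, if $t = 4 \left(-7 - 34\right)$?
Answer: $\frac{1}{2954} \approx 0.00033852$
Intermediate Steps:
$t = -164$ ($t = 4 \left(-41\right) = -164$)
$\frac{1}{t + 3118} = \frac{1}{-164 + 3118} = \frac{1}{2954}$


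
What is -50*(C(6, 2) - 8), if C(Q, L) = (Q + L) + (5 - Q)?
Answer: 50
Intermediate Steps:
C(Q, L) = 5 + L (C(Q, L) = (L + Q) + (5 - Q) = 5 + L)
-50*(C(6, 2) - 8) = -50*((5 + 2) - 8) = -50*(7 - 8) = -50*(-1) = 50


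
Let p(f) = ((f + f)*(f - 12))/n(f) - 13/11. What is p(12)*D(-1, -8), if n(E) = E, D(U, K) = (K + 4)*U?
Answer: -52/11 ≈ -4.7273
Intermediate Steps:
D(U, K) = U*(4 + K) (D(U, K) = (4 + K)*U = U*(4 + K))
p(f) = -277/11 + 2*f (p(f) = ((f + f)*(f - 12))/f - 13/11 = ((2*f)*(-12 + f))/f - 13*1/11 = (2*f*(-12 + f))/f - 13/11 = (-24 + 2*f) - 13/11 = -277/11 + 2*f)
p(12)*D(-1, -8) = (-277/11 + 2*12)*(-(4 - 8)) = (-277/11 + 24)*(-1*(-4)) = -13/11*4 = -52/11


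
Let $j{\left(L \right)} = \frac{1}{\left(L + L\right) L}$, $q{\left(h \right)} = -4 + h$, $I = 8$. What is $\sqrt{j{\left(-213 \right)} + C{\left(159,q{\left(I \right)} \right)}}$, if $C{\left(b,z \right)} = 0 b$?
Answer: $\frac{\sqrt{2}}{426} \approx 0.0033198$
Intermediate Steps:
$j{\left(L \right)} = \frac{1}{2 L^{2}}$ ($j{\left(L \right)} = \frac{1}{2 L L} = \frac{\frac{1}{2} \frac{1}{L}}{L} = \frac{1}{2 L^{2}}$)
$C{\left(b,z \right)} = 0$
$\sqrt{j{\left(-213 \right)} + C{\left(159,q{\left(I \right)} \right)}} = \sqrt{\frac{1}{2 \cdot 45369} + 0} = \sqrt{\frac{1}{2} \cdot \frac{1}{45369} + 0} = \sqrt{\frac{1}{90738} + 0} = \sqrt{\frac{1}{90738}} = \frac{\sqrt{2}}{426}$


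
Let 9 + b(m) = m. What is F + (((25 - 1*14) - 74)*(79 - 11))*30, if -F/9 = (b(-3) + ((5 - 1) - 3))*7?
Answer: -127827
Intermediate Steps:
b(m) = -9 + m
F = 693 (F = -9*((-9 - 3) + ((5 - 1) - 3))*7 = -9*(-12 + (4 - 3))*7 = -9*(-12 + 1)*7 = -(-99)*7 = -9*(-77) = 693)
F + (((25 - 1*14) - 74)*(79 - 11))*30 = 693 + (((25 - 1*14) - 74)*(79 - 11))*30 = 693 + (((25 - 14) - 74)*68)*30 = 693 + ((11 - 74)*68)*30 = 693 - 63*68*30 = 693 - 4284*30 = 693 - 128520 = -127827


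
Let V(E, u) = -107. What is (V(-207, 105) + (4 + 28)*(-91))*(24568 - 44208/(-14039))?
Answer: -1041417212840/14039 ≈ -7.4180e+7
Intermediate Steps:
(V(-207, 105) + (4 + 28)*(-91))*(24568 - 44208/(-14039)) = (-107 + (4 + 28)*(-91))*(24568 - 44208/(-14039)) = (-107 + 32*(-91))*(24568 - 44208*(-1/14039)) = (-107 - 2912)*(24568 + 44208/14039) = -3019*344954360/14039 = -1041417212840/14039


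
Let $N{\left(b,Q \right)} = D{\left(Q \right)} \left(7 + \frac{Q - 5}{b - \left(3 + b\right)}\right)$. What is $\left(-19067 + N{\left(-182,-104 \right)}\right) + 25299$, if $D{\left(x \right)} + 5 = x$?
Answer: $\frac{4526}{3} \approx 1508.7$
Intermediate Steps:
$D{\left(x \right)} = -5 + x$
$N{\left(b,Q \right)} = \left(-5 + Q\right) \left(\frac{26}{3} - \frac{Q}{3}\right)$ ($N{\left(b,Q \right)} = \left(-5 + Q\right) \left(7 + \frac{Q - 5}{b - \left(3 + b\right)}\right) = \left(-5 + Q\right) \left(7 + \frac{-5 + Q}{-3}\right) = \left(-5 + Q\right) \left(7 + \left(-5 + Q\right) \left(- \frac{1}{3}\right)\right) = \left(-5 + Q\right) \left(7 - \left(- \frac{5}{3} + \frac{Q}{3}\right)\right) = \left(-5 + Q\right) \left(\frac{26}{3} - \frac{Q}{3}\right)$)
$\left(-19067 + N{\left(-182,-104 \right)}\right) + 25299 = \left(-19067 - \frac{\left(-26 - 104\right) \left(-5 - 104\right)}{3}\right) + 25299 = \left(-19067 - \left(- \frac{130}{3}\right) \left(-109\right)\right) + 25299 = \left(-19067 - \frac{14170}{3}\right) + 25299 = - \frac{71371}{3} + 25299 = \frac{4526}{3}$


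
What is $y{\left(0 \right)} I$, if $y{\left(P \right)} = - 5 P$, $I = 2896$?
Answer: $0$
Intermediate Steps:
$y{\left(0 \right)} I = \left(-5\right) 0 \cdot 2896 = 0 \cdot 2896 = 0$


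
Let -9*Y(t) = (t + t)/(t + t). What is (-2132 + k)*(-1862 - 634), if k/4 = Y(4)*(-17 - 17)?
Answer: 15851264/3 ≈ 5.2838e+6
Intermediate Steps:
Y(t) = -1/9 (Y(t) = -(t + t)/(9*(t + t)) = -2*t/(9*(2*t)) = -2*t*1/(2*t)/9 = -1/9*1 = -1/9)
k = 136/9 (k = 4*(-(-17 - 17)/9) = 4*(-1/9*(-34)) = 4*(34/9) = 136/9 ≈ 15.111)
(-2132 + k)*(-1862 - 634) = (-2132 + 136/9)*(-1862 - 634) = -19052/9*(-2496) = 15851264/3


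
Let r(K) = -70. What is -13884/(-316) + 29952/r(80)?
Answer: -1061619/2765 ≈ -383.95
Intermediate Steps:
-13884/(-316) + 29952/r(80) = -13884/(-316) + 29952/(-70) = -13884*(-1/316) + 29952*(-1/70) = 3471/79 - 14976/35 = -1061619/2765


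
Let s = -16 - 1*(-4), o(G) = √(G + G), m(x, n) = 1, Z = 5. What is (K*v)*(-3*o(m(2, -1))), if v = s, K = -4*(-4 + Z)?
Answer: -144*√2 ≈ -203.65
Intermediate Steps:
o(G) = √2*√G (o(G) = √(2*G) = √2*√G)
K = -4 (K = -4*(-4 + 5) = -4*1 = -4)
s = -12 (s = -16 + 4 = -12)
v = -12
(K*v)*(-3*o(m(2, -1))) = (-4*(-12))*(-3*√2*√1) = 48*(-3*√2) = -144*√2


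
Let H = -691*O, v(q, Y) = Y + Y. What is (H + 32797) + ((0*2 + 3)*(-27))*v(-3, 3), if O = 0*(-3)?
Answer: 32311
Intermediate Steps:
v(q, Y) = 2*Y
O = 0
H = 0 (H = -691*0 = 0)
(H + 32797) + ((0*2 + 3)*(-27))*v(-3, 3) = (0 + 32797) + ((0*2 + 3)*(-27))*(2*3) = 32797 + ((0 + 3)*(-27))*6 = 32797 + (3*(-27))*6 = 32797 - 81*6 = 32797 - 486 = 32311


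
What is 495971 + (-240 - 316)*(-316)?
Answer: 671667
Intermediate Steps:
495971 + (-240 - 316)*(-316) = 495971 - 556*(-316) = 495971 + 175696 = 671667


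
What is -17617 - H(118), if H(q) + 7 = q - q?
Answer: -17610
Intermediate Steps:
H(q) = -7 (H(q) = -7 + (q - q) = -7 + 0 = -7)
-17617 - H(118) = -17617 - 1*(-7) = -17617 + 7 = -17610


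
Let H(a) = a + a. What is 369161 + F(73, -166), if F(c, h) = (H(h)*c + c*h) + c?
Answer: 332880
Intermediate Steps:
H(a) = 2*a
F(c, h) = c + 3*c*h (F(c, h) = ((2*h)*c + c*h) + c = (2*c*h + c*h) + c = 3*c*h + c = c + 3*c*h)
369161 + F(73, -166) = 369161 + 73*(1 + 3*(-166)) = 369161 + 73*(1 - 498) = 369161 + 73*(-497) = 369161 - 36281 = 332880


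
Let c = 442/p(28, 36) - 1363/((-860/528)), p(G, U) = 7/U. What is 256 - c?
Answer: -4295212/1505 ≈ -2854.0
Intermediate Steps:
c = 4680492/1505 (c = 442/((7/36)) - 1363/((-860/528)) = 442/((7*(1/36))) - 1363/((-860*1/528)) = 442/(7/36) - 1363/(-215/132) = 442*(36/7) - 1363*(-132/215) = 15912/7 + 179916/215 = 4680492/1505 ≈ 3110.0)
256 - c = 256 - 1*4680492/1505 = 256 - 4680492/1505 = -4295212/1505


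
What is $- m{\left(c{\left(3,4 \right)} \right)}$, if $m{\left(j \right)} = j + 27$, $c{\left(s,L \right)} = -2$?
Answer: $-25$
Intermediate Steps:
$m{\left(j \right)} = 27 + j$
$- m{\left(c{\left(3,4 \right)} \right)} = - (27 - 2) = \left(-1\right) 25 = -25$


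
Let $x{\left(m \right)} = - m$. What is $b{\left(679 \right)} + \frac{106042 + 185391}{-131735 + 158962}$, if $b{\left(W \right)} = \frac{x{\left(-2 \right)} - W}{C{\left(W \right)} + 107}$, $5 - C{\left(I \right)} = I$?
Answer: $\frac{183675190}{15437709} \approx 11.898$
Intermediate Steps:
$C{\left(I \right)} = 5 - I$
$b{\left(W \right)} = \frac{2 - W}{112 - W}$ ($b{\left(W \right)} = \frac{\left(-1\right) \left(-2\right) - W}{\left(5 - W\right) + 107} = \frac{2 - W}{112 - W}$)
$b{\left(679 \right)} + \frac{106042 + 185391}{-131735 + 158962} = \frac{-2 + 679}{-112 + 679} + \frac{106042 + 185391}{-131735 + 158962} = \frac{1}{567} \cdot 677 + \frac{291433}{27227} = \frac{1}{567} \cdot 677 + 291433 \cdot \frac{1}{27227} = \frac{677}{567} + \frac{291433}{27227} = \frac{183675190}{15437709}$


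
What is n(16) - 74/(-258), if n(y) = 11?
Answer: 1456/129 ≈ 11.287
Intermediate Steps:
n(16) - 74/(-258) = 11 - 74/(-258) = 11 - 74*(-1/258) = 11 + 37/129 = 1456/129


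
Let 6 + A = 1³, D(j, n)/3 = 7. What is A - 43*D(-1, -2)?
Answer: -908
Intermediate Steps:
D(j, n) = 21 (D(j, n) = 3*7 = 21)
A = -5 (A = -6 + 1³ = -6 + 1 = -5)
A - 43*D(-1, -2) = -5 - 43*21 = -5 - 903 = -908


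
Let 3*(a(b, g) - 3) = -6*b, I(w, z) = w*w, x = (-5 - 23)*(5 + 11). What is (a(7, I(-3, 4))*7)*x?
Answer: 34496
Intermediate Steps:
x = -448 (x = -28*16 = -448)
I(w, z) = w²
a(b, g) = 3 - 2*b (a(b, g) = 3 + (-6*b)/3 = 3 - 2*b)
(a(7, I(-3, 4))*7)*x = ((3 - 2*7)*7)*(-448) = ((3 - 14)*7)*(-448) = -11*7*(-448) = -77*(-448) = 34496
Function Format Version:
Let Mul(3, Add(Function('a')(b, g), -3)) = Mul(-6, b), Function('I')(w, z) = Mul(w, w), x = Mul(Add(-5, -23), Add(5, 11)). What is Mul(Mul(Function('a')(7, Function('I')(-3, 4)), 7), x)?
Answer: 34496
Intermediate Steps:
x = -448 (x = Mul(-28, 16) = -448)
Function('I')(w, z) = Pow(w, 2)
Function('a')(b, g) = Add(3, Mul(-2, b)) (Function('a')(b, g) = Add(3, Mul(Rational(1, 3), Mul(-6, b))) = Add(3, Mul(-2, b)))
Mul(Mul(Function('a')(7, Function('I')(-3, 4)), 7), x) = Mul(Mul(Add(3, Mul(-2, 7)), 7), -448) = Mul(Mul(Add(3, -14), 7), -448) = Mul(Mul(-11, 7), -448) = Mul(-77, -448) = 34496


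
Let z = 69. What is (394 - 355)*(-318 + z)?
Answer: -9711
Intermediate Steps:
(394 - 355)*(-318 + z) = (394 - 355)*(-318 + 69) = 39*(-249) = -9711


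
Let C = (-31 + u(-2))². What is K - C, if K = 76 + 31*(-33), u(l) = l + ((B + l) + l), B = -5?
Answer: -2711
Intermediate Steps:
u(l) = -5 + 3*l (u(l) = l + ((-5 + l) + l) = l + (-5 + 2*l) = -5 + 3*l)
C = 1764 (C = (-31 + (-5 + 3*(-2)))² = (-31 + (-5 - 6))² = (-31 - 11)² = (-42)² = 1764)
K = -947 (K = 76 - 1023 = -947)
K - C = -947 - 1*1764 = -947 - 1764 = -2711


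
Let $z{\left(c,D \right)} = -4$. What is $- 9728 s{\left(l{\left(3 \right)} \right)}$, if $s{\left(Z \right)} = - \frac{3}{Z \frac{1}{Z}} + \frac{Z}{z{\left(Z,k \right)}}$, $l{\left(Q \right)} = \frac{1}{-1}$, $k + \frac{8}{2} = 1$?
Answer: $26752$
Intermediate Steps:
$k = -3$ ($k = -4 + 1 = -3$)
$l{\left(Q \right)} = -1$
$s{\left(Z \right)} = -3 - \frac{Z}{4}$ ($s{\left(Z \right)} = - \frac{3}{Z \frac{1}{Z}} + \frac{Z}{-4} = - \frac{3}{1} + Z \left(- \frac{1}{4}\right) = \left(-3\right) 1 - \frac{Z}{4} = -3 - \frac{Z}{4}$)
$- 9728 s{\left(l{\left(3 \right)} \right)} = - 9728 \left(-3 - - \frac{1}{4}\right) = - 9728 \left(-3 + \frac{1}{4}\right) = \left(-9728\right) \left(- \frac{11}{4}\right) = 26752$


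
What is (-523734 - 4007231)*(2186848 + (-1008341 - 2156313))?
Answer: 4430404762790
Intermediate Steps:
(-523734 - 4007231)*(2186848 + (-1008341 - 2156313)) = -4530965*(2186848 - 3164654) = -4530965*(-977806) = 4430404762790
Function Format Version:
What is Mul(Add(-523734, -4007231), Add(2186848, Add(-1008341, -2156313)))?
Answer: 4430404762790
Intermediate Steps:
Mul(Add(-523734, -4007231), Add(2186848, Add(-1008341, -2156313))) = Mul(-4530965, Add(2186848, -3164654)) = Mul(-4530965, -977806) = 4430404762790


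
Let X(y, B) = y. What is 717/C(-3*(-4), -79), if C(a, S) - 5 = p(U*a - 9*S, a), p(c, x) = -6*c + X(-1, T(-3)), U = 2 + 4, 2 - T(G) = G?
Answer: -717/4694 ≈ -0.15275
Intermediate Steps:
T(G) = 2 - G
U = 6
p(c, x) = -1 - 6*c (p(c, x) = -6*c - 1 = -1 - 6*c)
C(a, S) = 4 - 36*a + 54*S (C(a, S) = 5 + (-1 - 6*(6*a - 9*S)) = 5 + (-1 - 6*(-9*S + 6*a)) = 5 + (-1 + (-36*a + 54*S)) = 5 + (-1 - 36*a + 54*S) = 4 - 36*a + 54*S)
717/C(-3*(-4), -79) = 717/(4 - (-108)*(-4) + 54*(-79)) = 717/(4 - 36*12 - 4266) = 717/(4 - 432 - 4266) = 717/(-4694) = 717*(-1/4694) = -717/4694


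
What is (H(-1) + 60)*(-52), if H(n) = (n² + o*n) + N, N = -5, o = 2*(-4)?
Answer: -3328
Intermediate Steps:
o = -8
H(n) = -5 + n² - 8*n (H(n) = (n² - 8*n) - 5 = -5 + n² - 8*n)
(H(-1) + 60)*(-52) = ((-5 + (-1)² - 8*(-1)) + 60)*(-52) = ((-5 + 1 + 8) + 60)*(-52) = (4 + 60)*(-52) = 64*(-52) = -3328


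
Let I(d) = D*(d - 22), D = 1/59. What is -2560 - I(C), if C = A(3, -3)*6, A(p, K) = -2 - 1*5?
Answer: -150976/59 ≈ -2558.9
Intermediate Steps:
A(p, K) = -7 (A(p, K) = -2 - 5 = -7)
D = 1/59 ≈ 0.016949
C = -42 (C = -7*6 = -42)
I(d) = -22/59 + d/59 (I(d) = (d - 22)/59 = (-22 + d)/59 = -22/59 + d/59)
-2560 - I(C) = -2560 - (-22/59 + (1/59)*(-42)) = -2560 - (-22/59 - 42/59) = -2560 - 1*(-64/59) = -2560 + 64/59 = -150976/59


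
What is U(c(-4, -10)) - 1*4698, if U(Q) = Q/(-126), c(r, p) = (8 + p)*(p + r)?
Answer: -42284/9 ≈ -4698.2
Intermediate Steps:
U(Q) = -Q/126
U(c(-4, -10)) - 1*4698 = -((-10)² + 8*(-10) + 8*(-4) - 10*(-4))/126 - 1*4698 = -(100 - 80 - 32 + 40)/126 - 4698 = -1/126*28 - 4698 = -2/9 - 4698 = -42284/9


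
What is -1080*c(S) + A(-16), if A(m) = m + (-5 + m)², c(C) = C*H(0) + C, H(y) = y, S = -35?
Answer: 38225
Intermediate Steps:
c(C) = C (c(C) = C*0 + C = 0 + C = C)
-1080*c(S) + A(-16) = -1080*(-35) + (-16 + (-5 - 16)²) = 37800 + (-16 + (-21)²) = 37800 + (-16 + 441) = 37800 + 425 = 38225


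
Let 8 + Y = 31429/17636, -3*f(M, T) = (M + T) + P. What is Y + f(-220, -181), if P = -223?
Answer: 3558629/17636 ≈ 201.78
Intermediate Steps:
f(M, T) = 223/3 - M/3 - T/3 (f(M, T) = -((M + T) - 223)/3 = -(-223 + M + T)/3 = 223/3 - M/3 - T/3)
Y = -109659/17636 (Y = -8 + 31429/17636 = -109659/17636 ≈ -6.2179)
Y + f(-220, -181) = -109659/17636 + (223/3 - ⅓*(-220) - ⅓*(-181)) = -109659/17636 + (223/3 + 220/3 + 181/3) = -109659/17636 + 208 = 3558629/17636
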